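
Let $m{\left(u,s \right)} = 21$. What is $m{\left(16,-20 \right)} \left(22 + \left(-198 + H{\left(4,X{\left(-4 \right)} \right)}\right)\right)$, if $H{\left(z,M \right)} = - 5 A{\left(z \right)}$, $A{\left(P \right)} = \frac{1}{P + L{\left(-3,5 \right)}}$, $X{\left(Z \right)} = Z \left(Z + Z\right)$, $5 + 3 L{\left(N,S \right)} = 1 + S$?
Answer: $- \frac{48363}{13} \approx -3720.2$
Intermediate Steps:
$L{\left(N,S \right)} = - \frac{4}{3} + \frac{S}{3}$ ($L{\left(N,S \right)} = - \frac{5}{3} + \frac{1 + S}{3} = - \frac{5}{3} + \left(\frac{1}{3} + \frac{S}{3}\right) = - \frac{4}{3} + \frac{S}{3}$)
$X{\left(Z \right)} = 2 Z^{2}$ ($X{\left(Z \right)} = Z 2 Z = 2 Z^{2}$)
$A{\left(P \right)} = \frac{1}{\frac{1}{3} + P}$ ($A{\left(P \right)} = \frac{1}{P + \left(- \frac{4}{3} + \frac{1}{3} \cdot 5\right)} = \frac{1}{P + \left(- \frac{4}{3} + \frac{5}{3}\right)} = \frac{1}{P + \frac{1}{3}} = \frac{1}{\frac{1}{3} + P}$)
$H{\left(z,M \right)} = - \frac{15}{1 + 3 z}$ ($H{\left(z,M \right)} = - 5 \frac{3}{1 + 3 z} = - \frac{15}{1 + 3 z}$)
$m{\left(16,-20 \right)} \left(22 + \left(-198 + H{\left(4,X{\left(-4 \right)} \right)}\right)\right) = 21 \left(22 - \left(198 + \frac{15}{1 + 3 \cdot 4}\right)\right) = 21 \left(22 - \left(198 + \frac{15}{1 + 12}\right)\right) = 21 \left(22 - \left(198 + \frac{15}{13}\right)\right) = 21 \left(22 - \frac{2589}{13}\right) = 21 \left(- \frac{2303}{13}\right) = - \frac{48363}{13}$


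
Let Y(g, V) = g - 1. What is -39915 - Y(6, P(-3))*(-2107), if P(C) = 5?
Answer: -29380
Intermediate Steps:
Y(g, V) = -1 + g
-39915 - Y(6, P(-3))*(-2107) = -39915 - (-1 + 6)*(-2107) = -39915 - 5*(-2107) = -39915 - 1*(-10535) = -39915 + 10535 = -29380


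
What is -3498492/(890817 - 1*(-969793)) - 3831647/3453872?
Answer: -9606272142847/3213154390960 ≈ -2.9897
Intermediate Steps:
-3498492/(890817 - 1*(-969793)) - 3831647/3453872 = -3498492/(890817 + 969793) - 3831647*1/3453872 = -3498492/1860610 - 3831647/3453872 = -3498492*1/1860610 - 3831647/3453872 = -1749246/930305 - 3831647/3453872 = -9606272142847/3213154390960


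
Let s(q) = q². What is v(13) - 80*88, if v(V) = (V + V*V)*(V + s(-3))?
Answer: -3036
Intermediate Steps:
v(V) = (9 + V)*(V + V²) (v(V) = (V + V*V)*(V + (-3)²) = (V + V²)*(V + 9) = (V + V²)*(9 + V) = (9 + V)*(V + V²))
v(13) - 80*88 = 13*(9 + 13² + 10*13) - 80*88 = 13*(9 + 169 + 130) - 7040 = 13*308 - 7040 = 4004 - 7040 = -3036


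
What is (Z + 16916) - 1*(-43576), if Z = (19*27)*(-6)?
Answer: 57414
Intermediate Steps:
Z = -3078 (Z = 513*(-6) = -3078)
(Z + 16916) - 1*(-43576) = (-3078 + 16916) - 1*(-43576) = 13838 + 43576 = 57414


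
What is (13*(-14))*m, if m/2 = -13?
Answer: 4732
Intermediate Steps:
m = -26 (m = 2*(-13) = -26)
(13*(-14))*m = (13*(-14))*(-26) = -182*(-26) = 4732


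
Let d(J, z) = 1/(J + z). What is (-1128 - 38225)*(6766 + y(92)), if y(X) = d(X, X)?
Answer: -2130100895/8 ≈ -2.6626e+8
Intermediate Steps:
y(X) = 1/(2*X) (y(X) = 1/(X + X) = 1/(2*X))
(-1128 - 38225)*(6766 + y(92)) = (-1128 - 38225)*(6766 + (½)/92) = -39353*(6766 + (½)*(1/92)) = -39353*(6766 + 1/184) = -39353*1244945/184 = -2130100895/8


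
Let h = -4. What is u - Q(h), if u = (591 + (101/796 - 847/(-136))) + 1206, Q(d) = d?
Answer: 48914251/27064 ≈ 1807.4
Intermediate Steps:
u = 48805995/27064 (u = (591 + (101*(1/796) - 847*(-1/136))) + 1206 = (591 + (101/796 + 847/136)) + 1206 = (591 + 171987/27064) + 1206 = 16166811/27064 + 1206 = 48805995/27064 ≈ 1803.4)
u - Q(h) = 48805995/27064 - 1*(-4) = 48805995/27064 + 4 = 48914251/27064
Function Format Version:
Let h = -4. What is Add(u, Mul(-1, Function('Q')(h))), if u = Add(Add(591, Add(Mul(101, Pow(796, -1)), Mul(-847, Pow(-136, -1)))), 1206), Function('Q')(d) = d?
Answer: Rational(48914251, 27064) ≈ 1807.4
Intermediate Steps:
u = Rational(48805995, 27064) (u = Add(Add(591, Add(Mul(101, Rational(1, 796)), Mul(-847, Rational(-1, 136)))), 1206) = Add(Add(591, Add(Rational(101, 796), Rational(847, 136))), 1206) = Add(Add(591, Rational(171987, 27064)), 1206) = Add(Rational(16166811, 27064), 1206) = Rational(48805995, 27064) ≈ 1803.4)
Add(u, Mul(-1, Function('Q')(h))) = Add(Rational(48805995, 27064), Mul(-1, -4)) = Add(Rational(48805995, 27064), 4) = Rational(48914251, 27064)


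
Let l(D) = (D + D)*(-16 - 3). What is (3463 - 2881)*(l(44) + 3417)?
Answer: 1015590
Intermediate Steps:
l(D) = -38*D (l(D) = (2*D)*(-19) = -38*D)
(3463 - 2881)*(l(44) + 3417) = (3463 - 2881)*(-38*44 + 3417) = 582*(-1672 + 3417) = 582*1745 = 1015590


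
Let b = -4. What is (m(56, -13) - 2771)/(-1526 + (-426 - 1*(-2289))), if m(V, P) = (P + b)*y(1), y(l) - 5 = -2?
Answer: -2822/337 ≈ -8.3739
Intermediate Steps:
y(l) = 3 (y(l) = 5 - 2 = 3)
m(V, P) = -12 + 3*P (m(V, P) = (P - 4)*3 = (-4 + P)*3 = -12 + 3*P)
(m(56, -13) - 2771)/(-1526 + (-426 - 1*(-2289))) = ((-12 + 3*(-13)) - 2771)/(-1526 + (-426 - 1*(-2289))) = ((-12 - 39) - 2771)/(-1526 + (-426 + 2289)) = (-51 - 2771)/(-1526 + 1863) = -2822/337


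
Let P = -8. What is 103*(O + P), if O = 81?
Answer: 7519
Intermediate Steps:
103*(O + P) = 103*(81 - 8) = 103*73 = 7519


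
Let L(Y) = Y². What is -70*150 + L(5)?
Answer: -10475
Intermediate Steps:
-70*150 + L(5) = -70*150 + 5² = -10500 + 25 = -10475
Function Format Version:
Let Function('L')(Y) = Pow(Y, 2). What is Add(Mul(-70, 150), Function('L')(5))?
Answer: -10475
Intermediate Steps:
Add(Mul(-70, 150), Function('L')(5)) = Add(Mul(-70, 150), Pow(5, 2)) = Add(-10500, 25) = -10475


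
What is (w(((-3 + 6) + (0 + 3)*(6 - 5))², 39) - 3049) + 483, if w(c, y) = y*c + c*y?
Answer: 242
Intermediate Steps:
w(c, y) = 2*c*y (w(c, y) = c*y + c*y = 2*c*y)
(w(((-3 + 6) + (0 + 3)*(6 - 5))², 39) - 3049) + 483 = (2*((-3 + 6) + (0 + 3)*(6 - 5))²*39 - 3049) + 483 = (2*(3 + 3*1)²*39 - 3049) + 483 = (2*(3 + 3)²*39 - 3049) + 483 = (2*6²*39 - 3049) + 483 = (2*36*39 - 3049) + 483 = (2808 - 3049) + 483 = -241 + 483 = 242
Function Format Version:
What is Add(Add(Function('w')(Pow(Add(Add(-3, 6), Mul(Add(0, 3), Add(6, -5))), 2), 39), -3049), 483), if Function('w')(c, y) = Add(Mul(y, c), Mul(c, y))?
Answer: 242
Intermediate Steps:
Function('w')(c, y) = Mul(2, c, y) (Function('w')(c, y) = Add(Mul(c, y), Mul(c, y)) = Mul(2, c, y))
Add(Add(Function('w')(Pow(Add(Add(-3, 6), Mul(Add(0, 3), Add(6, -5))), 2), 39), -3049), 483) = Add(Add(Mul(2, Pow(Add(Add(-3, 6), Mul(Add(0, 3), Add(6, -5))), 2), 39), -3049), 483) = Add(Add(Mul(2, Pow(Add(3, Mul(3, 1)), 2), 39), -3049), 483) = Add(Add(Mul(2, Pow(Add(3, 3), 2), 39), -3049), 483) = Add(Add(Mul(2, Pow(6, 2), 39), -3049), 483) = Add(Add(Mul(2, 36, 39), -3049), 483) = Add(Add(2808, -3049), 483) = Add(-241, 483) = 242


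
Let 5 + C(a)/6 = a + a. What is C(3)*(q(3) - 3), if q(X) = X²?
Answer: 36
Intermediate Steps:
C(a) = -30 + 12*a (C(a) = -30 + 6*(a + a) = -30 + 6*(2*a) = -30 + 12*a)
C(3)*(q(3) - 3) = (-30 + 12*3)*(3² - 3) = (-30 + 36)*(9 - 3) = 6*6 = 36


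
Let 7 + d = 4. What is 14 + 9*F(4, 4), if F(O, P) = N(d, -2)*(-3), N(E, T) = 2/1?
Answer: -40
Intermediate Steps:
d = -3 (d = -7 + 4 = -3)
N(E, T) = 2 (N(E, T) = 2*1 = 2)
F(O, P) = -6 (F(O, P) = 2*(-3) = -6)
14 + 9*F(4, 4) = 14 + 9*(-6) = 14 - 54 = -40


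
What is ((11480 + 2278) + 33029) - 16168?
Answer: 30619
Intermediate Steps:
((11480 + 2278) + 33029) - 16168 = (13758 + 33029) - 16168 = 46787 - 16168 = 30619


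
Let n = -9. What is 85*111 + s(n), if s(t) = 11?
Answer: 9446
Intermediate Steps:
85*111 + s(n) = 85*111 + 11 = 9435 + 11 = 9446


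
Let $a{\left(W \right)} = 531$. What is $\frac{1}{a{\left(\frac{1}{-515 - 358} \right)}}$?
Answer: $\frac{1}{531} \approx 0.0018832$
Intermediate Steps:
$\frac{1}{a{\left(\frac{1}{-515 - 358} \right)}} = \frac{1}{531}$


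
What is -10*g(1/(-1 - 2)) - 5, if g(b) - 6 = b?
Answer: -185/3 ≈ -61.667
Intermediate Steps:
g(b) = 6 + b
-10*g(1/(-1 - 2)) - 5 = -10*(6 + 1/(-1 - 2)) - 5 = -10*(6 + 1/(-3)) - 5 = -10*(6 - 1/3) - 5 = -10*17/3 - 5 = -170/3 - 5 = -185/3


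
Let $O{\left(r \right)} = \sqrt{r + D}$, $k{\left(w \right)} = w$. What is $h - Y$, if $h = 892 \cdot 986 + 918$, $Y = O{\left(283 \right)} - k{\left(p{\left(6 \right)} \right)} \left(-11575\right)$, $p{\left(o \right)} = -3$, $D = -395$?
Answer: $915155 - 4 i \sqrt{7} \approx 9.1516 \cdot 10^{5} - 10.583 i$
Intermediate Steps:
$O{\left(r \right)} = \sqrt{-395 + r}$ ($O{\left(r \right)} = \sqrt{r - 395} = \sqrt{-395 + r}$)
$Y = -34725 + 4 i \sqrt{7}$ ($Y = \sqrt{-395 + 283} - \left(-3\right) \left(-11575\right) = \sqrt{-112} - 34725 = 4 i \sqrt{7} - 34725 = -34725 + 4 i \sqrt{7} \approx -34725.0 + 10.583 i$)
$h = 880430$ ($h = 879512 + 918 = 880430$)
$h - Y = 880430 - \left(-34725 + 4 i \sqrt{7}\right) = 880430 + \left(34725 - 4 i \sqrt{7}\right) = 915155 - 4 i \sqrt{7}$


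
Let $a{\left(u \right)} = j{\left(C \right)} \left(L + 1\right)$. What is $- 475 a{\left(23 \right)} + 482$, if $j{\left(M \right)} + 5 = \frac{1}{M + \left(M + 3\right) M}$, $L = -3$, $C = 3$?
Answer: $- \frac{88678}{21} \approx -4222.8$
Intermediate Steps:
$j{\left(M \right)} = -5 + \frac{1}{M + M \left(3 + M\right)}$ ($j{\left(M \right)} = -5 + \frac{1}{M + \left(M + 3\right) M} = -5 + \frac{1}{M + \left(3 + M\right) M} = -5 + \frac{1}{M + M \left(3 + M\right)}$)
$a{\left(u \right)} = \frac{208}{21}$ ($a{\left(u \right)} = \frac{1 - 60 - 5 \cdot 3^{2}}{3 \left(4 + 3\right)} \left(-3 + 1\right) = \frac{1 - 60 - 45}{3 \cdot 7} \left(-2\right) = \frac{1}{3} \cdot \frac{1}{7} \left(1 - 60 - 45\right) \left(-2\right) = \frac{1}{3} \cdot \frac{1}{7} \left(-104\right) \left(-2\right) = \left(- \frac{104}{21}\right) \left(-2\right) = \frac{208}{21}$)
$- 475 a{\left(23 \right)} + 482 = \left(-475\right) \frac{208}{21} + 482 = - \frac{98800}{21} + 482 = - \frac{88678}{21}$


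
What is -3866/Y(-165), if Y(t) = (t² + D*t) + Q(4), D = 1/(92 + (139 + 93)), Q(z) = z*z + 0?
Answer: -417528/2941973 ≈ -0.14192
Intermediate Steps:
Q(z) = z² (Q(z) = z² + 0 = z²)
D = 1/324 (D = 1/(92 + 232) = 1/324 ≈ 0.0030864)
Y(t) = 16 + t² + t/324 (Y(t) = (t² + t/324) + 4² = (t² + t/324) + 16 = 16 + t² + t/324)
-3866/Y(-165) = -3866/(16 + (-165)² + (1/324)*(-165)) = -3866/(16 + 27225 - 55/108) = -3866/2941973/108 = -3866*108/2941973 = -417528/2941973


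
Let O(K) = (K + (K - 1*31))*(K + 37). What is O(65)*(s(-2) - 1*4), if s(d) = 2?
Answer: -20196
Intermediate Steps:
O(K) = (-31 + 2*K)*(37 + K) (O(K) = (K + (K - 31))*(37 + K) = (K + (-31 + K))*(37 + K) = (-31 + 2*K)*(37 + K))
O(65)*(s(-2) - 1*4) = (-1147 + 2*65² + 43*65)*(2 - 1*4) = (-1147 + 2*4225 + 2795)*(2 - 4) = (-1147 + 8450 + 2795)*(-2) = 10098*(-2) = -20196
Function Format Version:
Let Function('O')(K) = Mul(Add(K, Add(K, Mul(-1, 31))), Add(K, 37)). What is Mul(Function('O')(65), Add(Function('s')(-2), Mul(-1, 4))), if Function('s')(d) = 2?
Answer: -20196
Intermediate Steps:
Function('O')(K) = Mul(Add(-31, Mul(2, K)), Add(37, K)) (Function('O')(K) = Mul(Add(K, Add(K, -31)), Add(37, K)) = Mul(Add(K, Add(-31, K)), Add(37, K)) = Mul(Add(-31, Mul(2, K)), Add(37, K)))
Mul(Function('O')(65), Add(Function('s')(-2), Mul(-1, 4))) = Mul(Add(-1147, Mul(2, Pow(65, 2)), Mul(43, 65)), Add(2, Mul(-1, 4))) = Mul(Add(-1147, Mul(2, 4225), 2795), Add(2, -4)) = Mul(Add(-1147, 8450, 2795), -2) = Mul(10098, -2) = -20196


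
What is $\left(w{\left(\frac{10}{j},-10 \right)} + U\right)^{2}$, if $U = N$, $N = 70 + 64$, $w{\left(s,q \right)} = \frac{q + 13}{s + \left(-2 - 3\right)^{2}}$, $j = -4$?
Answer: $\frac{4048144}{225} \approx 17992.0$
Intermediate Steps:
$w{\left(s,q \right)} = \frac{13 + q}{25 + s}$ ($w{\left(s,q \right)} = \frac{13 + q}{s + \left(-5\right)^{2}} = \frac{13 + q}{s + 25} = \frac{13 + q}{25 + s}$)
$N = 134$
$U = 134$
$\left(w{\left(\frac{10}{j},-10 \right)} + U\right)^{2} = \left(\frac{13 - 10}{25 + \frac{10}{-4}} + 134\right)^{2} = \left(\frac{1}{25 + 10 \left(- \frac{1}{4}\right)} 3 + 134\right)^{2} = \left(\frac{1}{25 - \frac{5}{2}} \cdot 3 + 134\right)^{2} = \left(\frac{1}{\frac{45}{2}} \cdot 3 + 134\right)^{2} = \left(\frac{2}{45} \cdot 3 + 134\right)^{2} = \left(\frac{2}{15} + 134\right)^{2} = \left(\frac{2012}{15}\right)^{2} = \frac{4048144}{225}$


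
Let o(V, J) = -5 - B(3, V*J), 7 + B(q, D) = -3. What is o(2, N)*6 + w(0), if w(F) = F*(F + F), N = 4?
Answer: 30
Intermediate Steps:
B(q, D) = -10 (B(q, D) = -7 - 3 = -10)
w(F) = 2*F² (w(F) = F*(2*F) = 2*F²)
o(V, J) = 5 (o(V, J) = -5 - 1*(-10) = -5 + 10 = 5)
o(2, N)*6 + w(0) = 5*6 + 2*0² = 30 + 2*0 = 30 + 0 = 30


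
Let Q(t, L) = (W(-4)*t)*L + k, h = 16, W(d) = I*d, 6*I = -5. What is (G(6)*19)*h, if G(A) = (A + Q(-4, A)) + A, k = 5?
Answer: -19152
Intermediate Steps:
I = -5/6 (I = (1/6)*(-5) = -5/6 ≈ -0.83333)
W(d) = -5*d/6
Q(t, L) = 5 + 10*L*t/3 (Q(t, L) = ((-5/6*(-4))*t)*L + 5 = (10*t/3)*L + 5 = 10*L*t/3 + 5 = 5 + 10*L*t/3)
G(A) = 5 - 34*A/3 (G(A) = (A + (5 + (10/3)*A*(-4))) + A = (A + (5 - 40*A/3)) + A = (5 - 37*A/3) + A = 5 - 34*A/3)
(G(6)*19)*h = ((5 - 34/3*6)*19)*16 = ((5 - 68)*19)*16 = -63*19*16 = -1197*16 = -19152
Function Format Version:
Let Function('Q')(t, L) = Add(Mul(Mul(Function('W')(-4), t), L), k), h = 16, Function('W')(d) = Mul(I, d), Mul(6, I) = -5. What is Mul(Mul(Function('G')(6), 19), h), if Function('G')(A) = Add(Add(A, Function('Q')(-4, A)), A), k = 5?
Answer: -19152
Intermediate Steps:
I = Rational(-5, 6) (I = Mul(Rational(1, 6), -5) = Rational(-5, 6) ≈ -0.83333)
Function('W')(d) = Mul(Rational(-5, 6), d)
Function('Q')(t, L) = Add(5, Mul(Rational(10, 3), L, t)) (Function('Q')(t, L) = Add(Mul(Mul(Mul(Rational(-5, 6), -4), t), L), 5) = Add(Mul(Mul(Rational(10, 3), t), L), 5) = Add(Mul(Rational(10, 3), L, t), 5) = Add(5, Mul(Rational(10, 3), L, t)))
Function('G')(A) = Add(5, Mul(Rational(-34, 3), A)) (Function('G')(A) = Add(Add(A, Add(5, Mul(Rational(10, 3), A, -4))), A) = Add(Add(A, Add(5, Mul(Rational(-40, 3), A))), A) = Add(Add(5, Mul(Rational(-37, 3), A)), A) = Add(5, Mul(Rational(-34, 3), A)))
Mul(Mul(Function('G')(6), 19), h) = Mul(Mul(Add(5, Mul(Rational(-34, 3), 6)), 19), 16) = Mul(Mul(Add(5, -68), 19), 16) = Mul(Mul(-63, 19), 16) = Mul(-1197, 16) = -19152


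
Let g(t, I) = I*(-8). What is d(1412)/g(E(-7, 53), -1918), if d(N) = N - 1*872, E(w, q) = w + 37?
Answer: 135/3836 ≈ 0.035193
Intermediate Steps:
E(w, q) = 37 + w
d(N) = -872 + N (d(N) = N - 872 = -872 + N)
g(t, I) = -8*I
d(1412)/g(E(-7, 53), -1918) = (-872 + 1412)/((-8*(-1918))) = 540/15344 = 540*(1/15344) = 135/3836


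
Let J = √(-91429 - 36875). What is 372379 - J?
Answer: 372379 - 108*I*√11 ≈ 3.7238e+5 - 358.2*I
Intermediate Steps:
J = 108*I*√11 (J = √(-128304) = 108*I*√11 ≈ 358.2*I)
372379 - J = 372379 - 108*I*√11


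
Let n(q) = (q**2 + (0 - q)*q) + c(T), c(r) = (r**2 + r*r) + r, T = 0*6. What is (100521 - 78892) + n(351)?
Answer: 21629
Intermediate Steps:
T = 0
c(r) = r + 2*r**2 (c(r) = (r**2 + r**2) + r = 2*r**2 + r = r + 2*r**2)
n(q) = 0 (n(q) = (q**2 + (0 - q)*q) + 0*(1 + 2*0) = (q**2 + (-q)*q) + 0*(1 + 0) = (q**2 - q**2) + 0*1 = 0 + 0 = 0)
(100521 - 78892) + n(351) = (100521 - 78892) + 0 = 21629 + 0 = 21629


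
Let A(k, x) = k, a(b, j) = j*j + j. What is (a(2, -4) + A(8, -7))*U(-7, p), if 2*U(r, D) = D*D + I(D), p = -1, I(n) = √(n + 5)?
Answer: 30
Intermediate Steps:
a(b, j) = j + j² (a(b, j) = j² + j = j + j²)
I(n) = √(5 + n)
U(r, D) = D²/2 + √(5 + D)/2 (U(r, D) = (D*D + √(5 + D))/2 = (D² + √(5 + D))/2 = D²/2 + √(5 + D)/2)
(a(2, -4) + A(8, -7))*U(-7, p) = (-4*(1 - 4) + 8)*((½)*(-1)² + √(5 - 1)/2) = (-4*(-3) + 8)*((½)*1 + √4/2) = (12 + 8)*(½ + (½)*2) = 20*(½ + 1) = 20*(3/2) = 30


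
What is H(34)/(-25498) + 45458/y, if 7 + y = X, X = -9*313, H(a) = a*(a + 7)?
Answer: -290756185/18001588 ≈ -16.152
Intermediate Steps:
H(a) = a*(7 + a)
X = -2817
y = -2824 (y = -7 - 2817 = -2824)
H(34)/(-25498) + 45458/y = (34*(7 + 34))/(-25498) + 45458/(-2824) = (34*41)*(-1/25498) + 45458*(-1/2824) = 1394*(-1/25498) - 22729/1412 = -697/12749 - 22729/1412 = -290756185/18001588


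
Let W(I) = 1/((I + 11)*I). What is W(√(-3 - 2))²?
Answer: I/(10*(-58*I + 11*√5)) ≈ -0.0014613 + 0.00061972*I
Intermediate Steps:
W(I) = 1/(I*(11 + I)) (W(I) = 1/((11 + I)*I) = 1/(I*(11 + I)))
W(√(-3 - 2))² = (1/((√(-3 - 2))*(11 + √(-3 - 2))))² = (1/((√(-5))*(11 + √(-5))))² = (1/(((I*√5))*(11 + I*√5)))² = ((-I*√5/5)/(11 + I*√5))² = (-I*√5/(5*(11 + I*√5)))² = -1/(5*(11 + I*√5)²)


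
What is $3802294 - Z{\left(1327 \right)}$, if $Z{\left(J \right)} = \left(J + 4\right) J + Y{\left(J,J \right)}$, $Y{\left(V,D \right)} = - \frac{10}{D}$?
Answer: $\frac{2701847649}{1327} \approx 2.0361 \cdot 10^{6}$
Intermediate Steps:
$Z{\left(J \right)} = - \frac{10}{J} + J \left(4 + J\right)$ ($Z{\left(J \right)} = \left(J + 4\right) J - \frac{10}{J} = \left(4 + J\right) J - \frac{10}{J} = J \left(4 + J\right) - \frac{10}{J} = - \frac{10}{J} + J \left(4 + J\right)$)
$3802294 - Z{\left(1327 \right)} = 3802294 - \frac{-10 + 1327^{2} \left(4 + 1327\right)}{1327} = 3802294 - \frac{-10 + 1760929 \cdot 1331}{1327} = 3802294 - \frac{-10 + 2343796499}{1327} = 3802294 - \frac{1}{1327} \cdot 2343796489 = 3802294 - \frac{2343796489}{1327} = \frac{2701847649}{1327}$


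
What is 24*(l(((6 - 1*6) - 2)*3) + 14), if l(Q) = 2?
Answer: 384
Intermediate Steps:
24*(l(((6 - 1*6) - 2)*3) + 14) = 24*(2 + 14) = 24*16 = 384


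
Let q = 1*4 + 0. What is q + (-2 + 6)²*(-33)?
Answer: -524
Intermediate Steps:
q = 4 (q = 4 + 0 = 4)
q + (-2 + 6)²*(-33) = 4 + (-2 + 6)²*(-33) = 4 + 4²*(-33) = 4 + 16*(-33) = 4 - 528 = -524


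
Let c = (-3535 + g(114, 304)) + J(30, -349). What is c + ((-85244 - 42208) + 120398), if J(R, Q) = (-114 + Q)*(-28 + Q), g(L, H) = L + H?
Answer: 164380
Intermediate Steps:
g(L, H) = H + L
c = 171434 (c = (-3535 + (304 + 114)) + (3192 + (-349)² - 142*(-349)) = (-3535 + 418) + (3192 + 121801 + 49558) = -3117 + 174551 = 171434)
c + ((-85244 - 42208) + 120398) = 171434 + ((-85244 - 42208) + 120398) = 171434 + (-127452 + 120398) = 171434 - 7054 = 164380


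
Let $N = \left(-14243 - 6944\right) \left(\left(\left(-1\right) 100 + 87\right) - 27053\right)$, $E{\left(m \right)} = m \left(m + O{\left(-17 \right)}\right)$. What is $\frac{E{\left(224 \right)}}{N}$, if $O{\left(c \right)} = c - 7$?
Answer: $\frac{22400}{286723671} \approx 7.8124 \cdot 10^{-5}$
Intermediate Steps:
$O{\left(c \right)} = -7 + c$ ($O{\left(c \right)} = c - 7 = -7 + c$)
$E{\left(m \right)} = m \left(-24 + m\right)$ ($E{\left(m \right)} = m \left(m - 24\right) = m \left(-24 + m\right)$)
$N = 573447342$ ($N = - 21187 \left(\left(-100 + 87\right) - 27053\right) = - 21187 \left(-13 - 27053\right) = \left(-21187\right) \left(-27066\right) = 573447342$)
$\frac{E{\left(224 \right)}}{N} = \frac{224 \left(-24 + 224\right)}{573447342} = 224 \cdot 200 \cdot \frac{1}{573447342} = 44800 \cdot \frac{1}{573447342} = \frac{22400}{286723671}$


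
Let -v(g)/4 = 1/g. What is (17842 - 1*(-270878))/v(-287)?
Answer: 20715660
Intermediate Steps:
v(g) = -4/g
(17842 - 1*(-270878))/v(-287) = (17842 - 1*(-270878))/((-4/(-287))) = (17842 + 270878)/((-4*(-1/287))) = 288720/(4/287) = 288720*(287/4) = 20715660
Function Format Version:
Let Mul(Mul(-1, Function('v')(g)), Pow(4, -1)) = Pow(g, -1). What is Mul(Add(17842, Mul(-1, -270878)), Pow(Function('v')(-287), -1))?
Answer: 20715660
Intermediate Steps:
Function('v')(g) = Mul(-4, Pow(g, -1))
Mul(Add(17842, Mul(-1, -270878)), Pow(Function('v')(-287), -1)) = Mul(Add(17842, Mul(-1, -270878)), Pow(Mul(-4, Pow(-287, -1)), -1)) = Mul(Add(17842, 270878), Pow(Mul(-4, Rational(-1, 287)), -1)) = Mul(288720, Pow(Rational(4, 287), -1)) = Mul(288720, Rational(287, 4)) = 20715660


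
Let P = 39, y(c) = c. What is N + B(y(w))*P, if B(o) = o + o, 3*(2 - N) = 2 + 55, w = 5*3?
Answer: 1153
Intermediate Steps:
w = 15
N = -17 (N = 2 - (2 + 55)/3 = 2 - ⅓*57 = 2 - 19 = -17)
B(o) = 2*o
N + B(y(w))*P = -17 + (2*15)*39 = -17 + 30*39 = -17 + 1170 = 1153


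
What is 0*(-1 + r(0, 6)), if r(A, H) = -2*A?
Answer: 0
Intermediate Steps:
0*(-1 + r(0, 6)) = 0*(-1 - 2*0) = 0*(-1 + 0) = 0*(-1) = 0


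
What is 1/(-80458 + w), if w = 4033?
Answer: -1/76425 ≈ -1.3085e-5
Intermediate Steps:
1/(-80458 + w) = 1/(-80458 + 4033) = 1/(-76425) = -1/76425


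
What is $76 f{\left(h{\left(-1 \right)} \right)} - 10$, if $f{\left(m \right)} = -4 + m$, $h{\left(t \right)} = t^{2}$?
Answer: $-238$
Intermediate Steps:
$76 f{\left(h{\left(-1 \right)} \right)} - 10 = 76 \left(-4 + \left(-1\right)^{2}\right) - 10 = 76 \left(-4 + 1\right) - 10 = 76 \left(-3\right) - 10 = -228 - 10 = -238$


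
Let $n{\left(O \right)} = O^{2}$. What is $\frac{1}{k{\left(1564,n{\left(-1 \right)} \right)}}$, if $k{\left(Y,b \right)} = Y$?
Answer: $\frac{1}{1564} \approx 0.00063939$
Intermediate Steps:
$\frac{1}{k{\left(1564,n{\left(-1 \right)} \right)}} = \frac{1}{1564}$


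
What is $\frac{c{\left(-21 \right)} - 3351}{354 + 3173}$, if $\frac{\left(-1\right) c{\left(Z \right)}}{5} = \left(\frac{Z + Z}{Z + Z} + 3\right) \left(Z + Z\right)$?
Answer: $- \frac{2511}{3527} \approx -0.71194$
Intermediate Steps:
$c{\left(Z \right)} = - 40 Z$ ($c{\left(Z \right)} = - 5 \left(\frac{Z + Z}{Z + Z} + 3\right) \left(Z + Z\right) = - 5 \left(\frac{2 Z}{2 Z} + 3\right) 2 Z = - 5 \left(2 Z \frac{1}{2 Z} + 3\right) 2 Z = - 5 \left(1 + 3\right) 2 Z = - 5 \cdot 4 \cdot 2 Z = - 5 \cdot 8 Z = - 40 Z$)
$\frac{c{\left(-21 \right)} - 3351}{354 + 3173} = \frac{\left(-40\right) \left(-21\right) - 3351}{354 + 3173} = \frac{840 - 3351}{3527} = \left(-2511\right) \frac{1}{3527} = - \frac{2511}{3527}$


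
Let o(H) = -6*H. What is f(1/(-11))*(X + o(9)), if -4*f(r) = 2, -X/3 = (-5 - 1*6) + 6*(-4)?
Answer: -51/2 ≈ -25.500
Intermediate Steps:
X = 105 (X = -3*((-5 - 1*6) + 6*(-4)) = -3*((-5 - 6) - 24) = -3*(-11 - 24) = -3*(-35) = 105)
f(r) = -½ (f(r) = -¼*2 = -½)
f(1/(-11))*(X + o(9)) = -(105 - 6*9)/2 = -(105 - 54)/2 = -½*51 = -51/2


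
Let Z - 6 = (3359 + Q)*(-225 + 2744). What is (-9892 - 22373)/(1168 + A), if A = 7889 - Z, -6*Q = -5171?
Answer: 193590/63739369 ≈ 0.0030372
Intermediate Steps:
Q = 5171/6 (Q = -⅙*(-5171) = 5171/6 ≈ 861.83)
Z = 63793711/6 (Z = 6 + (3359 + 5171/6)*(-225 + 2744) = 6 + (25325/6)*2519 = 6 + 63793675/6 = 63793711/6 ≈ 1.0632e+7)
A = -63746377/6 (A = 7889 - 1*63793711/6 = 7889 - 63793711/6 = -63746377/6 ≈ -1.0624e+7)
(-9892 - 22373)/(1168 + A) = (-9892 - 22373)/(1168 - 63746377/6) = -32265/(-63739369/6) = -32265*(-6/63739369) = 193590/63739369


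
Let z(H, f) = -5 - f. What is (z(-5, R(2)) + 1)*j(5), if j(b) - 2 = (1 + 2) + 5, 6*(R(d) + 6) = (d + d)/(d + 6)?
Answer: 115/6 ≈ 19.167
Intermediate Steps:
R(d) = -6 + d/(3*(6 + d)) (R(d) = -6 + ((d + d)/(d + 6))/6 = -6 + ((2*d)/(6 + d))/6 = -6 + (2*d/(6 + d))/6 = -6 + d/(3*(6 + d)))
j(b) = 10 (j(b) = 2 + ((1 + 2) + 5) = 2 + (3 + 5) = 2 + 8 = 10)
(z(-5, R(2)) + 1)*j(5) = ((-5 - (-108 - 17*2)/(3*(6 + 2))) + 1)*10 = ((-5 - (-108 - 34)/(3*8)) + 1)*10 = ((-5 - (-142)/(3*8)) + 1)*10 = ((-5 - 1*(-71/12)) + 1)*10 = ((-5 + 71/12) + 1)*10 = (11/12 + 1)*10 = (23/12)*10 = 115/6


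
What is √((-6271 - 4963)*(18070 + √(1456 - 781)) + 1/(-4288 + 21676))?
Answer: √(-1704862406585037 - 1415215058040*√3)/2898 ≈ 14258.0*I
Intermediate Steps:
√((-6271 - 4963)*(18070 + √(1456 - 781)) + 1/(-4288 + 21676)) = √(-11234*(18070 + √675) + 1/17388) = √(-11234*(18070 + 15*√3) + 1/17388) = √((-202998380 - 168510*√3) + 1/17388) = √(-3529735831439/17388 - 168510*√3)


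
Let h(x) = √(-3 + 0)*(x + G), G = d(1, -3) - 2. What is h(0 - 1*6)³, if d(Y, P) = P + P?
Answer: 8232*I*√3 ≈ 14258.0*I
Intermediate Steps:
d(Y, P) = 2*P
G = -8 (G = 2*(-3) - 2 = -6 - 2 = -8)
h(x) = I*√3*(-8 + x) (h(x) = √(-3 + 0)*(x - 8) = √(-3)*(-8 + x) = (I*√3)*(-8 + x) = I*√3*(-8 + x))
h(0 - 1*6)³ = (I*√3*(-8 + (0 - 1*6)))³ = (I*√3*(-8 + (0 - 6)))³ = (I*√3*(-8 - 6))³ = (I*√3*(-14))³ = (-14*I*√3)³ = 8232*I*√3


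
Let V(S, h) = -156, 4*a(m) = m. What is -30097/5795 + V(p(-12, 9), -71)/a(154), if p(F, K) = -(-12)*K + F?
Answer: -4125509/446215 ≈ -9.2456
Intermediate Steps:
a(m) = m/4
p(F, K) = F + 12*K (p(F, K) = 12*K + F = F + 12*K)
-30097/5795 + V(p(-12, 9), -71)/a(154) = -30097/5795 - 156/((¼)*154) = -30097*1/5795 - 156/77/2 = -30097/5795 - 156*2/77 = -30097/5795 - 312/77 = -4125509/446215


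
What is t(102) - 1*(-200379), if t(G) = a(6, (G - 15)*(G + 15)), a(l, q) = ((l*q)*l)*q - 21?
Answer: 3730233834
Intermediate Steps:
a(l, q) = -21 + l²*q² (a(l, q) = (q*l²)*q - 21 = l²*q² - 21 = -21 + l²*q²)
t(G) = -21 + 36*(-15 + G)²*(15 + G)² (t(G) = -21 + 6²*((G - 15)*(G + 15))² = -21 + 36*((-15 + G)*(15 + G))² = -21 + 36*((-15 + G)²*(15 + G)²) = -21 + 36*(-15 + G)²*(15 + G)²)
t(102) - 1*(-200379) = (-21 + 36*(-225 + 102²)²) - 1*(-200379) = (-21 + 36*(-225 + 10404)²) + 200379 = (-21 + 36*10179²) + 200379 = (-21 + 36*103612041) + 200379 = (-21 + 3730033476) + 200379 = 3730033455 + 200379 = 3730233834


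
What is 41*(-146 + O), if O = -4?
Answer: -6150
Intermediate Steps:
41*(-146 + O) = 41*(-146 - 4) = 41*(-150) = -6150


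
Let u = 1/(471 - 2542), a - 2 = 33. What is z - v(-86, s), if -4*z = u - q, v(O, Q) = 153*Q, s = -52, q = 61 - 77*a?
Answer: 60452491/8284 ≈ 7297.5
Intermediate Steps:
a = 35 (a = 2 + 33 = 35)
q = -2634 (q = 61 - 77*35 = 61 - 2695 = -2634)
u = -1/2071 (u = 1/(-2071) = -1/2071 ≈ -0.00048286)
z = -5455013/8284 (z = -(-1/2071 - 1*(-2634))/4 = -(-1/2071 + 2634)/4 = -¼*5455013/2071 = -5455013/8284 ≈ -658.50)
z - v(-86, s) = -5455013/8284 - 153*(-52) = -5455013/8284 - 1*(-7956) = -5455013/8284 + 7956 = 60452491/8284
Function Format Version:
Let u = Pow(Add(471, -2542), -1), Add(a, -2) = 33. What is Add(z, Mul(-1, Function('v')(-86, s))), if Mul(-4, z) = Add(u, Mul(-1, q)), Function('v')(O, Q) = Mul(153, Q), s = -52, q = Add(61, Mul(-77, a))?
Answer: Rational(60452491, 8284) ≈ 7297.5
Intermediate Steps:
a = 35 (a = Add(2, 33) = 35)
q = -2634 (q = Add(61, Mul(-77, 35)) = Add(61, -2695) = -2634)
u = Rational(-1, 2071) (u = Pow(-2071, -1) = Rational(-1, 2071) ≈ -0.00048286)
z = Rational(-5455013, 8284) (z = Mul(Rational(-1, 4), Add(Rational(-1, 2071), Mul(-1, -2634))) = Mul(Rational(-1, 4), Add(Rational(-1, 2071), 2634)) = Mul(Rational(-1, 4), Rational(5455013, 2071)) = Rational(-5455013, 8284) ≈ -658.50)
Add(z, Mul(-1, Function('v')(-86, s))) = Add(Rational(-5455013, 8284), Mul(-1, Mul(153, -52))) = Add(Rational(-5455013, 8284), Mul(-1, -7956)) = Add(Rational(-5455013, 8284), 7956) = Rational(60452491, 8284)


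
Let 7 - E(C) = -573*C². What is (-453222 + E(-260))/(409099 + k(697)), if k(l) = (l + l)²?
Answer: 7656317/470467 ≈ 16.274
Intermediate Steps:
E(C) = 7 + 573*C² (E(C) = 7 - (-573)*C² = 7 + 573*C²)
k(l) = 4*l² (k(l) = (2*l)² = 4*l²)
(-453222 + E(-260))/(409099 + k(697)) = (-453222 + (7 + 573*(-260)²))/(409099 + 4*697²) = (-453222 + (7 + 573*67600))/(409099 + 4*485809) = (-453222 + (7 + 38734800))/(409099 + 1943236) = (-453222 + 38734807)/2352335 = 38281585*(1/2352335) = 7656317/470467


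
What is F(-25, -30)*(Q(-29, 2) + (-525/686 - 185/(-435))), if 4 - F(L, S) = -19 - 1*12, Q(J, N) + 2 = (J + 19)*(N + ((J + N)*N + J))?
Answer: 34430545/1218 ≈ 28268.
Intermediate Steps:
Q(J, N) = -2 + (19 + J)*(J + N + N*(J + N)) (Q(J, N) = -2 + (J + 19)*(N + ((J + N)*N + J)) = -2 + (19 + J)*(N + (N*(J + N) + J)) = -2 + (19 + J)*(N + (J + N*(J + N))) = -2 + (19 + J)*(J + N + N*(J + N)))
F(L, S) = 35 (F(L, S) = 4 - (-19 - 1*12) = 4 - (-19 - 12) = 4 - 1*(-31) = 4 + 31 = 35)
F(-25, -30)*(Q(-29, 2) + (-525/686 - 185/(-435))) = 35*((-2 + (-29)² + 19*(-29) + 19*2 + 19*2² - 29*2² + 2*(-29)² + 20*(-29)*2) + (-525/686 - 185/(-435))) = 35*((-2 + 841 - 551 + 38 + 19*4 - 29*4 + 2*841 - 1160) + (-525*1/686 - 185*(-1/435))) = 35*((-2 + 841 - 551 + 38 + 76 - 116 + 1682 - 1160) + (-75/98 + 37/87)) = 35*(808 - 2899/8526) = 35*(6886109/8526) = 34430545/1218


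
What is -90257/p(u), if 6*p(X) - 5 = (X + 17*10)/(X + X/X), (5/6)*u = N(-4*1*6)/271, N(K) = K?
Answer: -655807362/236261 ≈ -2775.8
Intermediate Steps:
u = -144/1355 (u = 6*((-4*1*6)/271)/5 = 6*(-4*6*(1/271))/5 = 6*(-24*1/271)/5 = (6/5)*(-24/271) = -144/1355 ≈ -0.10627)
p(X) = ⅚ + (170 + X)/(6*(1 + X)) (p(X) = ⅚ + ((X + 17*10)/(X + X/X))/6 = ⅚ + ((X + 170)/(X + 1))/6 = ⅚ + ((170 + X)/(1 + X))/6 = ⅚ + (170 + X)/(6*(1 + X)))
-90257/p(u) = -90257*(1 - 144/1355)/(175/6 - 144/1355) = -90257/((236261/8130)/(1211/1355)) = -90257/((1355/1211)*(236261/8130)) = -90257/236261/7266 = -90257*7266/236261 = -655807362/236261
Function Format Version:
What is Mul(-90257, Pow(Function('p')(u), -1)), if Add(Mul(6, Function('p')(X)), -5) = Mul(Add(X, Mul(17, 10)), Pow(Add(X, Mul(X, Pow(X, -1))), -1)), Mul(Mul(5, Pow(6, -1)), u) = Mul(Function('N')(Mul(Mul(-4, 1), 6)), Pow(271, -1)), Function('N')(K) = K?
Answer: Rational(-655807362, 236261) ≈ -2775.8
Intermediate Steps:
u = Rational(-144, 1355) (u = Mul(Rational(6, 5), Mul(Mul(Mul(-4, 1), 6), Pow(271, -1))) = Mul(Rational(6, 5), Mul(Mul(-4, 6), Rational(1, 271))) = Mul(Rational(6, 5), Mul(-24, Rational(1, 271))) = Mul(Rational(6, 5), Rational(-24, 271)) = Rational(-144, 1355) ≈ -0.10627)
Function('p')(X) = Add(Rational(5, 6), Mul(Rational(1, 6), Pow(Add(1, X), -1), Add(170, X))) (Function('p')(X) = Add(Rational(5, 6), Mul(Rational(1, 6), Mul(Add(X, Mul(17, 10)), Pow(Add(X, Mul(X, Pow(X, -1))), -1)))) = Add(Rational(5, 6), Mul(Rational(1, 6), Mul(Add(X, 170), Pow(Add(X, 1), -1)))) = Add(Rational(5, 6), Mul(Rational(1, 6), Mul(Add(170, X), Pow(Add(1, X), -1)))) = Add(Rational(5, 6), Mul(Rational(1, 6), Mul(Pow(Add(1, X), -1), Add(170, X)))) = Add(Rational(5, 6), Mul(Rational(1, 6), Pow(Add(1, X), -1), Add(170, X))))
Mul(-90257, Pow(Function('p')(u), -1)) = Mul(-90257, Pow(Mul(Pow(Add(1, Rational(-144, 1355)), -1), Add(Rational(175, 6), Rational(-144, 1355))), -1)) = Mul(-90257, Pow(Mul(Pow(Rational(1211, 1355), -1), Rational(236261, 8130)), -1)) = Mul(-90257, Pow(Mul(Rational(1355, 1211), Rational(236261, 8130)), -1)) = Mul(-90257, Pow(Rational(236261, 7266), -1)) = Mul(-90257, Rational(7266, 236261)) = Rational(-655807362, 236261)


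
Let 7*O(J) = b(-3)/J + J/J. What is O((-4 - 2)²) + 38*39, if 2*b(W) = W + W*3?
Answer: 62249/42 ≈ 1482.1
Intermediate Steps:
b(W) = 2*W (b(W) = (W + W*3)/2 = (W + 3*W)/2 = (4*W)/2 = 2*W)
O(J) = ⅐ - 6/(7*J) (O(J) = ((2*(-3))/J + J/J)/7 = (-6/J + 1)/7 = (1 - 6/J)/7 = ⅐ - 6/(7*J))
O((-4 - 2)²) + 38*39 = (-6 + (-4 - 2)²)/(7*((-4 - 2)²)) + 38*39 = (-6 + (-6)²)/(7*((-6)²)) + 1482 = (⅐)*(-6 + 36)/36 + 1482 = (⅐)*(1/36)*30 + 1482 = 5/42 + 1482 = 62249/42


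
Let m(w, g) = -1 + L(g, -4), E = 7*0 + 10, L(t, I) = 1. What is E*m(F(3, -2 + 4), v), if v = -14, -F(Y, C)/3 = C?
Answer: 0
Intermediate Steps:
F(Y, C) = -3*C
E = 10 (E = 0 + 10 = 10)
m(w, g) = 0 (m(w, g) = -1 + 1 = 0)
E*m(F(3, -2 + 4), v) = 10*0 = 0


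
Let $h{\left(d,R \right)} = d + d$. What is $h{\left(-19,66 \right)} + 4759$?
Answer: $4721$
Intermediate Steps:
$h{\left(d,R \right)} = 2 d$
$h{\left(-19,66 \right)} + 4759 = 2 \left(-19\right) + 4759 = -38 + 4759 = 4721$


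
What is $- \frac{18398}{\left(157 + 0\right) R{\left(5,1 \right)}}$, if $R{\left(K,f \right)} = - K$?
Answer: $\frac{18398}{785} \approx 23.437$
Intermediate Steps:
$- \frac{18398}{\left(157 + 0\right) R{\left(5,1 \right)}} = - \frac{18398}{\left(157 + 0\right) \left(\left(-1\right) 5\right)} = - \frac{18398}{157 \left(-5\right)} = - \frac{18398}{-785} = \left(-18398\right) \left(- \frac{1}{785}\right) = \frac{18398}{785}$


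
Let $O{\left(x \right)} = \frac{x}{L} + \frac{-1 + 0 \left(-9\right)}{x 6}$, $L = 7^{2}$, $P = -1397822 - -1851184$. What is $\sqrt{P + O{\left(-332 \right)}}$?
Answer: $\frac{\sqrt{22037046206898}}{6972} \approx 673.32$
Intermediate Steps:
$P = 453362$ ($P = -1397822 + 1851184 = 453362$)
$L = 49$
$O{\left(x \right)} = - \frac{1}{6 x} + \frac{x}{49}$ ($O{\left(x \right)} = \frac{x}{49} + \frac{-1 + 0 \left(-9\right)}{x 6} = x \frac{1}{49} + \frac{-1 + 0}{6 x} = \frac{x}{49} - \frac{1}{6 x} = - \frac{1}{6 x} + \frac{x}{49}$)
$\sqrt{P + O{\left(-332 \right)}} = \sqrt{453362 + \left(- \frac{1}{6 \left(-332\right)} + \frac{1}{49} \left(-332\right)\right)} = \sqrt{453362 - \frac{661295}{97608}} = \sqrt{\frac{44251096801}{97608}} = \frac{\sqrt{22037046206898}}{6972}$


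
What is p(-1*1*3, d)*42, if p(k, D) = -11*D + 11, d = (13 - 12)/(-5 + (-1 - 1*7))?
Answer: 6468/13 ≈ 497.54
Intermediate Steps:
d = -1/13 (d = 1/(-5 + (-1 - 7)) = 1/(-5 - 8) = 1/(-13) = 1*(-1/13) = -1/13 ≈ -0.076923)
p(k, D) = 11 - 11*D
p(-1*1*3, d)*42 = (11 - 11*(-1/13))*42 = (11 + 11/13)*42 = (154/13)*42 = 6468/13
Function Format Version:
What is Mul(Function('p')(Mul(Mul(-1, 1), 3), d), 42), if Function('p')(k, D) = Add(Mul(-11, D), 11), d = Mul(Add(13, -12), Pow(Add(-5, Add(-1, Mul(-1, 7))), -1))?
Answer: Rational(6468, 13) ≈ 497.54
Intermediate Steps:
d = Rational(-1, 13) (d = Mul(1, Pow(Add(-5, Add(-1, -7)), -1)) = Mul(1, Pow(Add(-5, -8), -1)) = Mul(1, Pow(-13, -1)) = Mul(1, Rational(-1, 13)) = Rational(-1, 13) ≈ -0.076923)
Function('p')(k, D) = Add(11, Mul(-11, D))
Mul(Function('p')(Mul(Mul(-1, 1), 3), d), 42) = Mul(Add(11, Mul(-11, Rational(-1, 13))), 42) = Mul(Add(11, Rational(11, 13)), 42) = Mul(Rational(154, 13), 42) = Rational(6468, 13)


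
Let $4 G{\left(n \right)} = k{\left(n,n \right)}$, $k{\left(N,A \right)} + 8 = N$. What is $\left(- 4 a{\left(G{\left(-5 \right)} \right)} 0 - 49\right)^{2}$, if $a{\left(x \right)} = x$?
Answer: $2401$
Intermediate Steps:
$k{\left(N,A \right)} = -8 + N$
$G{\left(n \right)} = -2 + \frac{n}{4}$ ($G{\left(n \right)} = \frac{-8 + n}{4} = -2 + \frac{n}{4}$)
$\left(- 4 a{\left(G{\left(-5 \right)} \right)} 0 - 49\right)^{2} = \left(- 4 \left(-2 + \frac{1}{4} \left(-5\right)\right) 0 - 49\right)^{2} = \left(- 4 \left(-2 - \frac{5}{4}\right) 0 - 49\right)^{2} = \left(\left(-4\right) \left(- \frac{13}{4}\right) 0 - 49\right)^{2} = \left(13 \cdot 0 - 49\right)^{2} = \left(0 - 49\right)^{2} = \left(-49\right)^{2} = 2401$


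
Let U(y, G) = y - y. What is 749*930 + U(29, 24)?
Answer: 696570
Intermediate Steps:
U(y, G) = 0
749*930 + U(29, 24) = 749*930 + 0 = 696570 + 0 = 696570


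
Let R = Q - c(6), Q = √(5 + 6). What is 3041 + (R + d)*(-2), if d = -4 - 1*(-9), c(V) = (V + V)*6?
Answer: 3175 - 2*√11 ≈ 3168.4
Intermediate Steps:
c(V) = 12*V (c(V) = (2*V)*6 = 12*V)
d = 5 (d = -4 + 9 = 5)
Q = √11 ≈ 3.3166
R = -72 + √11 (R = √11 - 12*6 = √11 - 1*72 = √11 - 72 = -72 + √11 ≈ -68.683)
3041 + (R + d)*(-2) = 3041 + ((-72 + √11) + 5)*(-2) = 3041 + (-67 + √11)*(-2) = 3041 + (134 - 2*√11) = 3175 - 2*√11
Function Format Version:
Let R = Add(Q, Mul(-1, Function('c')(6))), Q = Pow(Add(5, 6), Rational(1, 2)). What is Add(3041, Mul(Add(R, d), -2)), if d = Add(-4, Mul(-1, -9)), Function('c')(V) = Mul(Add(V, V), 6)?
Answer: Add(3175, Mul(-2, Pow(11, Rational(1, 2)))) ≈ 3168.4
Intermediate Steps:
Function('c')(V) = Mul(12, V) (Function('c')(V) = Mul(Mul(2, V), 6) = Mul(12, V))
d = 5 (d = Add(-4, 9) = 5)
Q = Pow(11, Rational(1, 2)) ≈ 3.3166
R = Add(-72, Pow(11, Rational(1, 2))) (R = Add(Pow(11, Rational(1, 2)), Mul(-1, Mul(12, 6))) = Add(Pow(11, Rational(1, 2)), Mul(-1, 72)) = Add(Pow(11, Rational(1, 2)), -72) = Add(-72, Pow(11, Rational(1, 2))) ≈ -68.683)
Add(3041, Mul(Add(R, d), -2)) = Add(3041, Mul(Add(Add(-72, Pow(11, Rational(1, 2))), 5), -2)) = Add(3041, Mul(Add(-67, Pow(11, Rational(1, 2))), -2)) = Add(3041, Add(134, Mul(-2, Pow(11, Rational(1, 2))))) = Add(3175, Mul(-2, Pow(11, Rational(1, 2))))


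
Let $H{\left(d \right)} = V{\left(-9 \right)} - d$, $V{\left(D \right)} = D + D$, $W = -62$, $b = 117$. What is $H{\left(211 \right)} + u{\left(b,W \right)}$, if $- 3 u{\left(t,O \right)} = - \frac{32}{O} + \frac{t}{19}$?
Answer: $- \frac{408574}{1767} \approx -231.22$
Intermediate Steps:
$V{\left(D \right)} = 2 D$
$H{\left(d \right)} = -18 - d$ ($H{\left(d \right)} = 2 \left(-9\right) - d = -18 - d$)
$u{\left(t,O \right)} = - \frac{t}{57} + \frac{32}{3 O}$ ($u{\left(t,O \right)} = - \frac{- \frac{32}{O} + \frac{t}{19}}{3} = - \frac{t}{57} + \frac{32}{3 O}$)
$H{\left(211 \right)} + u{\left(b,W \right)} = \left(-18 - 211\right) + \frac{608 - \left(-62\right) 117}{57 \left(-62\right)} = \left(-18 - 211\right) + \frac{1}{57} \left(- \frac{1}{62}\right) \left(608 + 7254\right) = -229 + \frac{1}{57} \left(- \frac{1}{62}\right) 7862 = -229 - \frac{3931}{1767} = - \frac{408574}{1767}$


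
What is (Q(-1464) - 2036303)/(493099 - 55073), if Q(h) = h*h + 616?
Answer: 107609/438026 ≈ 0.24567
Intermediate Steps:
Q(h) = 616 + h² (Q(h) = h² + 616 = 616 + h²)
(Q(-1464) - 2036303)/(493099 - 55073) = ((616 + (-1464)²) - 2036303)/(493099 - 55073) = ((616 + 2143296) - 2036303)/438026 = (2143912 - 2036303)*(1/438026) = 107609*(1/438026) = 107609/438026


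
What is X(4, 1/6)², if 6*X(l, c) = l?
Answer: 4/9 ≈ 0.44444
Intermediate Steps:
X(l, c) = l/6
X(4, 1/6)² = ((⅙)*4)² = (⅔)² = 4/9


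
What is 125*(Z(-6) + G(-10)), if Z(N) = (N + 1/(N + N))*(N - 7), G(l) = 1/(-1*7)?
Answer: 828875/84 ≈ 9867.6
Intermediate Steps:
G(l) = -⅐ (G(l) = 1/(-7) = -⅐)
Z(N) = (-7 + N)*(N + 1/(2*N)) (Z(N) = (N + 1/(2*N))*(-7 + N) = (-7 + N)*(N + 1/(2*N)))
125*(Z(-6) + G(-10)) = 125*((½ + (-6)² - 7*(-6) - 7/2/(-6)) - ⅐) = 125*((½ + 36 + 42 - 7/2*(-⅙)) - ⅐) = 125*((½ + 36 + 42 + 7/12) - ⅐) = 125*(949/12 - ⅐) = 125*(6631/84) = 828875/84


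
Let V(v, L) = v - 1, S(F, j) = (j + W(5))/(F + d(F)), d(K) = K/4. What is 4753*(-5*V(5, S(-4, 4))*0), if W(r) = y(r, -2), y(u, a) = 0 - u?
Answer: 0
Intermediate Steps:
y(u, a) = -u
W(r) = -r
d(K) = K/4 (d(K) = K*(¼) = K/4)
S(F, j) = 4*(-5 + j)/(5*F) (S(F, j) = (j - 1*5)/(F + F/4) = (j - 5)/((5*F/4)) = (-5 + j)*(4/(5*F)) = 4*(-5 + j)/(5*F))
V(v, L) = -1 + v
4753*(-5*V(5, S(-4, 4))*0) = 4753*(-5*(-1 + 5)*0) = 4753*(-5*4*0) = 4753*(-20*0) = 4753*0 = 0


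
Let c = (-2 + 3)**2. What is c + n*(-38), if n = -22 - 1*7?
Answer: 1103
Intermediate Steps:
n = -29 (n = -22 - 7 = -29)
c = 1 (c = 1**2 = 1)
c + n*(-38) = 1 - 29*(-38) = 1 + 1102 = 1103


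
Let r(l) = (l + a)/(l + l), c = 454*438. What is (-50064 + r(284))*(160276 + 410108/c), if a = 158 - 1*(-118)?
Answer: -28321705167681310/3529623 ≈ -8.0240e+9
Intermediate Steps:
a = 276 (a = 158 + 118 = 276)
c = 198852
r(l) = (276 + l)/(2*l) (r(l) = (l + 276)/(l + l) = (276 + l)/((2*l)) = (276 + l)*(1/(2*l)) = (276 + l)/(2*l))
(-50064 + r(284))*(160276 + 410108/c) = (-50064 + (½)*(276 + 284)/284)*(160276 + 410108/198852) = (-50064 + (½)*(1/284)*560)*(160276 + 410108*(1/198852)) = (-50064 + 70/71)*(160276 + 102527/49713) = -3554474/71*7967903315/49713 = -28321705167681310/3529623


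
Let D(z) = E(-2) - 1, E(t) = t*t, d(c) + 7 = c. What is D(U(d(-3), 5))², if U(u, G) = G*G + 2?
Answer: 9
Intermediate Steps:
d(c) = -7 + c
U(u, G) = 2 + G² (U(u, G) = G² + 2 = 2 + G²)
E(t) = t²
D(z) = 3 (D(z) = (-2)² - 1 = 4 - 1 = 3)
D(U(d(-3), 5))² = 3² = 9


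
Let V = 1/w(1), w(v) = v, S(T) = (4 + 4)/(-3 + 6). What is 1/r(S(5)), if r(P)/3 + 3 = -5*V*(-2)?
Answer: 1/21 ≈ 0.047619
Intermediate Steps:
S(T) = 8/3
V = 1 (V = 1/1 = 1*1 = 1)
r(P) = 21 (r(P) = -9 + 3*(-5*1*(-2)) = -9 + 3*(-5*(-2)) = -9 + 3*10 = -9 + 30 = 21)
1/r(S(5)) = 1/21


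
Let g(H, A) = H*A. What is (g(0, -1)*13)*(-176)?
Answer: 0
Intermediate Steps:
g(H, A) = A*H
(g(0, -1)*13)*(-176) = (-1*0*13)*(-176) = (0*13)*(-176) = 0*(-176) = 0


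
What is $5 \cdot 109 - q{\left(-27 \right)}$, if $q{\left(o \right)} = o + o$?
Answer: $599$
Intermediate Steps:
$q{\left(o \right)} = 2 o$
$5 \cdot 109 - q{\left(-27 \right)} = 5 \cdot 109 - 2 \left(-27\right) = 545 - -54 = 545 + 54 = 599$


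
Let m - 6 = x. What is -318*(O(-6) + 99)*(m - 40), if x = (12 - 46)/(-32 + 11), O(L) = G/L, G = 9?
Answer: 7027800/7 ≈ 1.0040e+6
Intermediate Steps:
O(L) = 9/L
x = 34/21 (x = -34/(-21) = -34*(-1/21) = 34/21 ≈ 1.6190)
m = 160/21 (m = 6 + 34/21 = 160/21 ≈ 7.6190)
-318*(O(-6) + 99)*(m - 40) = -318*(9/(-6) + 99)*(160/21 - 40) = -318*(9*(-⅙) + 99)*(-680)/21 = -318*(-3/2 + 99)*(-680)/21 = -31005*(-680)/21 = -318*(-22100/7) = 7027800/7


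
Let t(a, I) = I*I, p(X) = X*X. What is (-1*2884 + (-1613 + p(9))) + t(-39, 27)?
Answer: -3687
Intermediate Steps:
p(X) = X**2
t(a, I) = I**2
(-1*2884 + (-1613 + p(9))) + t(-39, 27) = (-1*2884 + (-1613 + 9**2)) + 27**2 = (-2884 + (-1613 + 81)) + 729 = (-2884 - 1532) + 729 = -4416 + 729 = -3687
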